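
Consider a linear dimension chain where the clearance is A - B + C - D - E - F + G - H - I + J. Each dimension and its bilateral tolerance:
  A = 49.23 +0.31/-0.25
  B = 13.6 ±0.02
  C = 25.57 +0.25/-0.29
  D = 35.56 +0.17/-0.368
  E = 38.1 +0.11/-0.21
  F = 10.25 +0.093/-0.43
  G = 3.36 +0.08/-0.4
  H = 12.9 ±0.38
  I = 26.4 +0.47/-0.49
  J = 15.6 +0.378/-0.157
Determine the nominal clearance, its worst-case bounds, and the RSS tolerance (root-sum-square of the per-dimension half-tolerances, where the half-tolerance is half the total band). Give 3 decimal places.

Stack each dimension's contribution:
  +A: nom +49.230 → Σnom=49.230; wc +0.310/-0.250 → slack +0.310/-0.250; half-tol=0.280, Σhalf²=0.078400
  -B: nom -13.600 → Σnom=35.630; wc +0.020/-0.020 → slack +0.330/-0.270; half-tol=0.020, Σhalf²=0.078800
  +C: nom +25.570 → Σnom=61.200; wc +0.250/-0.290 → slack +0.580/-0.560; half-tol=0.270, Σhalf²=0.151700
  -D: nom -35.560 → Σnom=25.640; wc +0.368/-0.170 → slack +0.948/-0.730; half-tol=0.269, Σhalf²=0.224061
  -E: nom -38.100 → Σnom=-12.460; wc +0.210/-0.110 → slack +1.158/-0.840; half-tol=0.160, Σhalf²=0.249661
  -F: nom -10.250 → Σnom=-22.710; wc +0.430/-0.093 → slack +1.588/-0.933; half-tol=0.262, Σhalf²=0.318043
  +G: nom +3.360 → Σnom=-19.350; wc +0.080/-0.400 → slack +1.668/-1.333; half-tol=0.240, Σhalf²=0.375643
  -H: nom -12.900 → Σnom=-32.250; wc +0.380/-0.380 → slack +2.048/-1.713; half-tol=0.380, Σhalf²=0.520043
  -I: nom -26.400 → Σnom=-58.650; wc +0.490/-0.470 → slack +2.538/-2.183; half-tol=0.480, Σhalf²=0.750443
  +J: nom +15.600 → Σnom=-43.050; wc +0.378/-0.157 → slack +2.916/-2.340; half-tol=0.268, Σhalf²=0.821999
Nominal = -43.050. Worst-case = [-43.050 - 2.340, -43.050 + 2.916] = [-45.390, -40.134]. RSS = √0.821999 = 0.907.

nominal=-43.050 wc=[-45.390,-40.134] rss=0.907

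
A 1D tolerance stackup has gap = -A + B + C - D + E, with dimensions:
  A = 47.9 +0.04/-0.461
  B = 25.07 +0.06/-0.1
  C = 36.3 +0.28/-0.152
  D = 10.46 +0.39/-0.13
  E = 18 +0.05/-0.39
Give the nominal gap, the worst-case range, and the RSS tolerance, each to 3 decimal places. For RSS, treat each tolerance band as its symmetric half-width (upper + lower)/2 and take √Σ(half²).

nominal=21.010 wc=[19.938,21.991] rss=0.481

Stack each dimension's contribution:
  -A: nom -47.900 → Σnom=-47.900; wc +0.461/-0.040 → slack +0.461/-0.040; half-tol=0.251, Σhalf²=0.062750
  +B: nom +25.070 → Σnom=-22.830; wc +0.060/-0.100 → slack +0.521/-0.140; half-tol=0.080, Σhalf²=0.069150
  +C: nom +36.300 → Σnom=13.470; wc +0.280/-0.152 → slack +0.801/-0.292; half-tol=0.216, Σhalf²=0.115806
  -D: nom -10.460 → Σnom=3.010; wc +0.130/-0.390 → slack +0.931/-0.682; half-tol=0.260, Σhalf²=0.183406
  +E: nom +18.000 → Σnom=21.010; wc +0.050/-0.390 → slack +0.981/-1.072; half-tol=0.220, Σhalf²=0.231806
Nominal = 21.010. Worst-case = [21.010 - 1.072, 21.010 + 0.981] = [19.938, 21.991]. RSS = √0.231806 = 0.481.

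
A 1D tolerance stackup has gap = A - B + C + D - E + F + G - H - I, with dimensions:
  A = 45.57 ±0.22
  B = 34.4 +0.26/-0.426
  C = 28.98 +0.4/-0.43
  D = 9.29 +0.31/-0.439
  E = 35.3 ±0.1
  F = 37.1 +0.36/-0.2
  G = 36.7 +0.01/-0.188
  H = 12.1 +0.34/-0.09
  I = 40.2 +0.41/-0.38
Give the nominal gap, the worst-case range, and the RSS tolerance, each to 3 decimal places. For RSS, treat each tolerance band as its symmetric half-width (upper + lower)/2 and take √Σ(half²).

nominal=35.640 wc=[33.053,37.936] rss=0.883

Stack each dimension's contribution:
  +A: nom +45.570 → Σnom=45.570; wc +0.220/-0.220 → slack +0.220/-0.220; half-tol=0.220, Σhalf²=0.048400
  -B: nom -34.400 → Σnom=11.170; wc +0.426/-0.260 → slack +0.646/-0.480; half-tol=0.343, Σhalf²=0.166049
  +C: nom +28.980 → Σnom=40.150; wc +0.400/-0.430 → slack +1.046/-0.910; half-tol=0.415, Σhalf²=0.338274
  +D: nom +9.290 → Σnom=49.440; wc +0.310/-0.439 → slack +1.356/-1.349; half-tol=0.374, Σhalf²=0.478524
  -E: nom -35.300 → Σnom=14.140; wc +0.100/-0.100 → slack +1.456/-1.449; half-tol=0.100, Σhalf²=0.488524
  +F: nom +37.100 → Σnom=51.240; wc +0.360/-0.200 → slack +1.816/-1.649; half-tol=0.280, Σhalf²=0.566924
  +G: nom +36.700 → Σnom=87.940; wc +0.010/-0.188 → slack +1.826/-1.837; half-tol=0.099, Σhalf²=0.576725
  -H: nom -12.100 → Σnom=75.840; wc +0.090/-0.340 → slack +1.916/-2.177; half-tol=0.215, Σhalf²=0.622950
  -I: nom -40.200 → Σnom=35.640; wc +0.380/-0.410 → slack +2.296/-2.587; half-tol=0.395, Σhalf²=0.778975
Nominal = 35.640. Worst-case = [35.640 - 2.587, 35.640 + 2.296] = [33.053, 37.936]. RSS = √0.778975 = 0.883.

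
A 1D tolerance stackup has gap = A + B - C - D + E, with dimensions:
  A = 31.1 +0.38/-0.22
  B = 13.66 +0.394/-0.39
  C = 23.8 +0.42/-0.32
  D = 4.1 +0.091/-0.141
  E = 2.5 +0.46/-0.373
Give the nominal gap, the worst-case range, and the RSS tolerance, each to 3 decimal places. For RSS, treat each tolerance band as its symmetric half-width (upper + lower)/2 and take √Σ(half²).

Stack each dimension's contribution:
  +A: nom +31.100 → Σnom=31.100; wc +0.380/-0.220 → slack +0.380/-0.220; half-tol=0.300, Σhalf²=0.090000
  +B: nom +13.660 → Σnom=44.760; wc +0.394/-0.390 → slack +0.774/-0.610; half-tol=0.392, Σhalf²=0.243664
  -C: nom -23.800 → Σnom=20.960; wc +0.320/-0.420 → slack +1.094/-1.030; half-tol=0.370, Σhalf²=0.380564
  -D: nom -4.100 → Σnom=16.860; wc +0.141/-0.091 → slack +1.235/-1.121; half-tol=0.116, Σhalf²=0.394020
  +E: nom +2.500 → Σnom=19.360; wc +0.460/-0.373 → slack +1.695/-1.494; half-tol=0.416, Σhalf²=0.567492
Nominal = 19.360. Worst-case = [19.360 - 1.494, 19.360 + 1.695] = [17.866, 21.055]. RSS = √0.567492 = 0.753.

nominal=19.360 wc=[17.866,21.055] rss=0.753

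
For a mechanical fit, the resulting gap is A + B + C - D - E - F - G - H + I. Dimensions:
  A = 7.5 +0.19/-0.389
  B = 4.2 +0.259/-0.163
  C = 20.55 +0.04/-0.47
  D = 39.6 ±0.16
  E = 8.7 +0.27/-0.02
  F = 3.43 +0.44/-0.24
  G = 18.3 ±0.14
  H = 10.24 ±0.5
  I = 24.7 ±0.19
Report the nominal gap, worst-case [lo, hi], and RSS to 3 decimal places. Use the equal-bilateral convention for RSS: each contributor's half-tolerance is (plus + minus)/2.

Stack each dimension's contribution:
  +A: nom +7.500 → Σnom=7.500; wc +0.190/-0.389 → slack +0.190/-0.389; half-tol=0.289, Σhalf²=0.083810
  +B: nom +4.200 → Σnom=11.700; wc +0.259/-0.163 → slack +0.449/-0.552; half-tol=0.211, Σhalf²=0.128331
  +C: nom +20.550 → Σnom=32.250; wc +0.040/-0.470 → slack +0.489/-1.022; half-tol=0.255, Σhalf²=0.193356
  -D: nom -39.600 → Σnom=-7.350; wc +0.160/-0.160 → slack +0.649/-1.182; half-tol=0.160, Σhalf²=0.218956
  -E: nom -8.700 → Σnom=-16.050; wc +0.020/-0.270 → slack +0.669/-1.452; half-tol=0.145, Σhalf²=0.239981
  -F: nom -3.430 → Σnom=-19.480; wc +0.240/-0.440 → slack +0.909/-1.892; half-tol=0.340, Σhalf²=0.355581
  -G: nom -18.300 → Σnom=-37.780; wc +0.140/-0.140 → slack +1.049/-2.032; half-tol=0.140, Σhalf²=0.375181
  -H: nom -10.240 → Σnom=-48.020; wc +0.500/-0.500 → slack +1.549/-2.532; half-tol=0.500, Σhalf²=0.625181
  +I: nom +24.700 → Σnom=-23.320; wc +0.190/-0.190 → slack +1.739/-2.722; half-tol=0.190, Σhalf²=0.661281
Nominal = -23.320. Worst-case = [-23.320 - 2.722, -23.320 + 1.739] = [-26.042, -21.581]. RSS = √0.661281 = 0.813.

nominal=-23.320 wc=[-26.042,-21.581] rss=0.813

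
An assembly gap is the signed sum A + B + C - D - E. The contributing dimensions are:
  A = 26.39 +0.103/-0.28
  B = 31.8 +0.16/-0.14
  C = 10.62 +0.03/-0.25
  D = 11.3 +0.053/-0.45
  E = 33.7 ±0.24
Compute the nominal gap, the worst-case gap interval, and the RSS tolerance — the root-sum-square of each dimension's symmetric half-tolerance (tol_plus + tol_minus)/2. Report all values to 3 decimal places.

nominal=23.810 wc=[22.847,24.793] rss=0.447

Stack each dimension's contribution:
  +A: nom +26.390 → Σnom=26.390; wc +0.103/-0.280 → slack +0.103/-0.280; half-tol=0.192, Σhalf²=0.036672
  +B: nom +31.800 → Σnom=58.190; wc +0.160/-0.140 → slack +0.263/-0.420; half-tol=0.150, Σhalf²=0.059172
  +C: nom +10.620 → Σnom=68.810; wc +0.030/-0.250 → slack +0.293/-0.670; half-tol=0.140, Σhalf²=0.078772
  -D: nom -11.300 → Σnom=57.510; wc +0.450/-0.053 → slack +0.743/-0.723; half-tol=0.252, Σhalf²=0.142024
  -E: nom -33.700 → Σnom=23.810; wc +0.240/-0.240 → slack +0.983/-0.963; half-tol=0.240, Σhalf²=0.199624
Nominal = 23.810. Worst-case = [23.810 - 0.963, 23.810 + 0.983] = [22.847, 24.793]. RSS = √0.199624 = 0.447.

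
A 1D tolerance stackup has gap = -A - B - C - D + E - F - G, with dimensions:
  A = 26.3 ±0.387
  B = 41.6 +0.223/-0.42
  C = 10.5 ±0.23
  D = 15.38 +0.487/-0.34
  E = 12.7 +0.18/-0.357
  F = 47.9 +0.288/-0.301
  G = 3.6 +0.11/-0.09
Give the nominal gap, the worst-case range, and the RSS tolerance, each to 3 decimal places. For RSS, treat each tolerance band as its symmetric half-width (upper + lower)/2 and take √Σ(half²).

Stack each dimension's contribution:
  -A: nom -26.300 → Σnom=-26.300; wc +0.387/-0.387 → slack +0.387/-0.387; half-tol=0.387, Σhalf²=0.149769
  -B: nom -41.600 → Σnom=-67.900; wc +0.420/-0.223 → slack +0.807/-0.610; half-tol=0.322, Σhalf²=0.253131
  -C: nom -10.500 → Σnom=-78.400; wc +0.230/-0.230 → slack +1.037/-0.840; half-tol=0.230, Σhalf²=0.306031
  -D: nom -15.380 → Σnom=-93.780; wc +0.340/-0.487 → slack +1.377/-1.327; half-tol=0.413, Σhalf²=0.477013
  +E: nom +12.700 → Σnom=-81.080; wc +0.180/-0.357 → slack +1.557/-1.684; half-tol=0.268, Σhalf²=0.549106
  -F: nom -47.900 → Σnom=-128.980; wc +0.301/-0.288 → slack +1.858/-1.972; half-tol=0.294, Σhalf²=0.635836
  -G: nom -3.600 → Σnom=-132.580; wc +0.090/-0.110 → slack +1.948/-2.082; half-tol=0.100, Σhalf²=0.645836
Nominal = -132.580. Worst-case = [-132.580 - 2.082, -132.580 + 1.948] = [-134.662, -130.632]. RSS = √0.645836 = 0.804.

nominal=-132.580 wc=[-134.662,-130.632] rss=0.804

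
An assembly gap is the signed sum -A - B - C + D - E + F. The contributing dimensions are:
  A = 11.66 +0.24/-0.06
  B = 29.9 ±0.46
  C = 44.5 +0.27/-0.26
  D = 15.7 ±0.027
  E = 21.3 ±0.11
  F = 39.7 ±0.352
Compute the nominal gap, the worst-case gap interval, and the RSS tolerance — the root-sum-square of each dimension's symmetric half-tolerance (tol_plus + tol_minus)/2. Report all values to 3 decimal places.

nominal=-51.960 wc=[-53.419,-50.691] rss=0.664

Stack each dimension's contribution:
  -A: nom -11.660 → Σnom=-11.660; wc +0.060/-0.240 → slack +0.060/-0.240; half-tol=0.150, Σhalf²=0.022500
  -B: nom -29.900 → Σnom=-41.560; wc +0.460/-0.460 → slack +0.520/-0.700; half-tol=0.460, Σhalf²=0.234100
  -C: nom -44.500 → Σnom=-86.060; wc +0.260/-0.270 → slack +0.780/-0.970; half-tol=0.265, Σhalf²=0.304325
  +D: nom +15.700 → Σnom=-70.360; wc +0.027/-0.027 → slack +0.807/-0.997; half-tol=0.027, Σhalf²=0.305054
  -E: nom -21.300 → Σnom=-91.660; wc +0.110/-0.110 → slack +0.917/-1.107; half-tol=0.110, Σhalf²=0.317154
  +F: nom +39.700 → Σnom=-51.960; wc +0.352/-0.352 → slack +1.269/-1.459; half-tol=0.352, Σhalf²=0.441058
Nominal = -51.960. Worst-case = [-51.960 - 1.459, -51.960 + 1.269] = [-53.419, -50.691]. RSS = √0.441058 = 0.664.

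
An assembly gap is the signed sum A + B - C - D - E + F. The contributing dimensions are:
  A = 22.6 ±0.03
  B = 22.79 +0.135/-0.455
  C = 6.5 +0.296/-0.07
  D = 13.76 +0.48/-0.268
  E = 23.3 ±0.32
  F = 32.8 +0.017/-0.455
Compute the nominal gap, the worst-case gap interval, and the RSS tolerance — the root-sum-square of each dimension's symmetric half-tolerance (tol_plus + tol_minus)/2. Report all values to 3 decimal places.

nominal=34.630 wc=[32.594,35.470] rss=0.648

Stack each dimension's contribution:
  +A: nom +22.600 → Σnom=22.600; wc +0.030/-0.030 → slack +0.030/-0.030; half-tol=0.030, Σhalf²=0.000900
  +B: nom +22.790 → Σnom=45.390; wc +0.135/-0.455 → slack +0.165/-0.485; half-tol=0.295, Σhalf²=0.087925
  -C: nom -6.500 → Σnom=38.890; wc +0.070/-0.296 → slack +0.235/-0.781; half-tol=0.183, Σhalf²=0.121414
  -D: nom -13.760 → Σnom=25.130; wc +0.268/-0.480 → slack +0.503/-1.261; half-tol=0.374, Σhalf²=0.261290
  -E: nom -23.300 → Σnom=1.830; wc +0.320/-0.320 → slack +0.823/-1.581; half-tol=0.320, Σhalf²=0.363690
  +F: nom +32.800 → Σnom=34.630; wc +0.017/-0.455 → slack +0.840/-2.036; half-tol=0.236, Σhalf²=0.419386
Nominal = 34.630. Worst-case = [34.630 - 2.036, 34.630 + 0.840] = [32.594, 35.470]. RSS = √0.419386 = 0.648.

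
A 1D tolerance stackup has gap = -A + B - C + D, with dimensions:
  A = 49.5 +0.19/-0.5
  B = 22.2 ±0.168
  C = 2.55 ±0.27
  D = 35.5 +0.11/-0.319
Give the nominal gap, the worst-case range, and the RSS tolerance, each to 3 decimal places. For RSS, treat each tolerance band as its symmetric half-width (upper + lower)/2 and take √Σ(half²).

Stack each dimension's contribution:
  -A: nom -49.500 → Σnom=-49.500; wc +0.500/-0.190 → slack +0.500/-0.190; half-tol=0.345, Σhalf²=0.119025
  +B: nom +22.200 → Σnom=-27.300; wc +0.168/-0.168 → slack +0.668/-0.358; half-tol=0.168, Σhalf²=0.147249
  -C: nom -2.550 → Σnom=-29.850; wc +0.270/-0.270 → slack +0.938/-0.628; half-tol=0.270, Σhalf²=0.220149
  +D: nom +35.500 → Σnom=5.650; wc +0.110/-0.319 → slack +1.048/-0.947; half-tol=0.214, Σhalf²=0.266159
Nominal = 5.650. Worst-case = [5.650 - 0.947, 5.650 + 1.048] = [4.703, 6.698]. RSS = √0.266159 = 0.516.

nominal=5.650 wc=[4.703,6.698] rss=0.516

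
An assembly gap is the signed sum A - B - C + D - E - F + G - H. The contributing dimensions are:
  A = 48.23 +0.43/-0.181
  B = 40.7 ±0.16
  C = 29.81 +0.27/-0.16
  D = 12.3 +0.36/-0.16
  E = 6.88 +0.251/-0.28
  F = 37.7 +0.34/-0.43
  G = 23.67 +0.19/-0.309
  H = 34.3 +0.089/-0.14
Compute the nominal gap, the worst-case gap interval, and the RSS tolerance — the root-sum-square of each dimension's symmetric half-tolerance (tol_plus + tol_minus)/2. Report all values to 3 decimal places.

Stack each dimension's contribution:
  +A: nom +48.230 → Σnom=48.230; wc +0.430/-0.181 → slack +0.430/-0.181; half-tol=0.305, Σhalf²=0.093330
  -B: nom -40.700 → Σnom=7.530; wc +0.160/-0.160 → slack +0.590/-0.341; half-tol=0.160, Σhalf²=0.118930
  -C: nom -29.810 → Σnom=-22.280; wc +0.160/-0.270 → slack +0.750/-0.611; half-tol=0.215, Σhalf²=0.165155
  +D: nom +12.300 → Σnom=-9.980; wc +0.360/-0.160 → slack +1.110/-0.771; half-tol=0.260, Σhalf²=0.232755
  -E: nom -6.880 → Σnom=-16.860; wc +0.280/-0.251 → slack +1.390/-1.022; half-tol=0.266, Σhalf²=0.303246
  -F: nom -37.700 → Σnom=-54.560; wc +0.430/-0.340 → slack +1.820/-1.362; half-tol=0.385, Σhalf²=0.451471
  +G: nom +23.670 → Σnom=-30.890; wc +0.190/-0.309 → slack +2.010/-1.671; half-tol=0.249, Σhalf²=0.513721
  -H: nom -34.300 → Σnom=-65.190; wc +0.140/-0.089 → slack +2.150/-1.760; half-tol=0.115, Σhalf²=0.526831
Nominal = -65.190. Worst-case = [-65.190 - 1.760, -65.190 + 2.150] = [-66.950, -63.040]. RSS = √0.526831 = 0.726.

nominal=-65.190 wc=[-66.950,-63.040] rss=0.726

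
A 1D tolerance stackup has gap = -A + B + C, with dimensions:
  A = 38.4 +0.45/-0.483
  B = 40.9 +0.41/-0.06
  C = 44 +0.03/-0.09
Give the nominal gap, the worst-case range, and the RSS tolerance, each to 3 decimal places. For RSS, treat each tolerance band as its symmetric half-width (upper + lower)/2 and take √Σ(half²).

nominal=46.500 wc=[45.900,47.423] rss=0.526

Stack each dimension's contribution:
  -A: nom -38.400 → Σnom=-38.400; wc +0.483/-0.450 → slack +0.483/-0.450; half-tol=0.467, Σhalf²=0.217622
  +B: nom +40.900 → Σnom=2.500; wc +0.410/-0.060 → slack +0.893/-0.510; half-tol=0.235, Σhalf²=0.272847
  +C: nom +44.000 → Σnom=46.500; wc +0.030/-0.090 → slack +0.923/-0.600; half-tol=0.060, Σhalf²=0.276447
Nominal = 46.500. Worst-case = [46.500 - 0.600, 46.500 + 0.923] = [45.900, 47.423]. RSS = √0.276447 = 0.526.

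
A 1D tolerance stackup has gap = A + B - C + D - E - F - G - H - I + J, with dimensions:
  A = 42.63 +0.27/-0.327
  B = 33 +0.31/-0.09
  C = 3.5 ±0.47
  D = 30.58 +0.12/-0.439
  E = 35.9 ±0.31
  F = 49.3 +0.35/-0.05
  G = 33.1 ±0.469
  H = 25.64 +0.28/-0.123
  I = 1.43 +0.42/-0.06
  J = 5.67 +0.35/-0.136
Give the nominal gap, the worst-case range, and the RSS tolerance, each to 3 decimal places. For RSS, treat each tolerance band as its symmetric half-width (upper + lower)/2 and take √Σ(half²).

nominal=-36.990 wc=[-40.281,-34.458] rss=0.970

Stack each dimension's contribution:
  +A: nom +42.630 → Σnom=42.630; wc +0.270/-0.327 → slack +0.270/-0.327; half-tol=0.298, Σhalf²=0.089102
  +B: nom +33.000 → Σnom=75.630; wc +0.310/-0.090 → slack +0.580/-0.417; half-tol=0.200, Σhalf²=0.129102
  -C: nom -3.500 → Σnom=72.130; wc +0.470/-0.470 → slack +1.050/-0.887; half-tol=0.470, Σhalf²=0.350002
  +D: nom +30.580 → Σnom=102.710; wc +0.120/-0.439 → slack +1.170/-1.326; half-tol=0.279, Σhalf²=0.428122
  -E: nom -35.900 → Σnom=66.810; wc +0.310/-0.310 → slack +1.480/-1.636; half-tol=0.310, Σhalf²=0.524222
  -F: nom -49.300 → Σnom=17.510; wc +0.050/-0.350 → slack +1.530/-1.986; half-tol=0.200, Σhalf²=0.564222
  -G: nom -33.100 → Σnom=-15.590; wc +0.469/-0.469 → slack +1.999/-2.455; half-tol=0.469, Σhalf²=0.784183
  -H: nom -25.640 → Σnom=-41.230; wc +0.123/-0.280 → slack +2.122/-2.735; half-tol=0.202, Σhalf²=0.824786
  -I: nom -1.430 → Σnom=-42.660; wc +0.060/-0.420 → slack +2.182/-3.155; half-tol=0.240, Σhalf²=0.882386
  +J: nom +5.670 → Σnom=-36.990; wc +0.350/-0.136 → slack +2.532/-3.291; half-tol=0.243, Σhalf²=0.941435
Nominal = -36.990. Worst-case = [-36.990 - 3.291, -36.990 + 2.532] = [-40.281, -34.458]. RSS = √0.941435 = 0.970.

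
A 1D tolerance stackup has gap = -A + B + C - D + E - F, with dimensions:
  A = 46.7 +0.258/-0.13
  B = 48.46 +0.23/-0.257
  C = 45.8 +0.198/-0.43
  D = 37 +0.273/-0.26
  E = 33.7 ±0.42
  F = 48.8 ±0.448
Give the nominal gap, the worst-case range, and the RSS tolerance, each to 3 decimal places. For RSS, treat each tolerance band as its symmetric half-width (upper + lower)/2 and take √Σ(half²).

nominal=-4.540 wc=[-6.626,-2.854] rss=0.802

Stack each dimension's contribution:
  -A: nom -46.700 → Σnom=-46.700; wc +0.130/-0.258 → slack +0.130/-0.258; half-tol=0.194, Σhalf²=0.037636
  +B: nom +48.460 → Σnom=1.760; wc +0.230/-0.257 → slack +0.360/-0.515; half-tol=0.243, Σhalf²=0.096928
  +C: nom +45.800 → Σnom=47.560; wc +0.198/-0.430 → slack +0.558/-0.945; half-tol=0.314, Σhalf²=0.195524
  -D: nom -37.000 → Σnom=10.560; wc +0.260/-0.273 → slack +0.818/-1.218; half-tol=0.267, Σhalf²=0.266547
  +E: nom +33.700 → Σnom=44.260; wc +0.420/-0.420 → slack +1.238/-1.638; half-tol=0.420, Σhalf²=0.442947
  -F: nom -48.800 → Σnom=-4.540; wc +0.448/-0.448 → slack +1.686/-2.086; half-tol=0.448, Σhalf²=0.643651
Nominal = -4.540. Worst-case = [-4.540 - 2.086, -4.540 + 1.686] = [-6.626, -2.854]. RSS = √0.643651 = 0.802.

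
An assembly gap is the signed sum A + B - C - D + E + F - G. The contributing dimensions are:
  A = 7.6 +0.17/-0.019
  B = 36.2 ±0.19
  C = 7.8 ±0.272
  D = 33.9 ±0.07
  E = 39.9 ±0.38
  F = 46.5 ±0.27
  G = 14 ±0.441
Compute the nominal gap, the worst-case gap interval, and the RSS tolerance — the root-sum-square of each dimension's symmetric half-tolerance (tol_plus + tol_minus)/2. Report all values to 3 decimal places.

nominal=74.500 wc=[72.858,76.293] rss=0.732

Stack each dimension's contribution:
  +A: nom +7.600 → Σnom=7.600; wc +0.170/-0.019 → slack +0.170/-0.019; half-tol=0.095, Σhalf²=0.008930
  +B: nom +36.200 → Σnom=43.800; wc +0.190/-0.190 → slack +0.360/-0.209; half-tol=0.190, Σhalf²=0.045030
  -C: nom -7.800 → Σnom=36.000; wc +0.272/-0.272 → slack +0.632/-0.481; half-tol=0.272, Σhalf²=0.119014
  -D: nom -33.900 → Σnom=2.100; wc +0.070/-0.070 → slack +0.702/-0.551; half-tol=0.070, Σhalf²=0.123914
  +E: nom +39.900 → Σnom=42.000; wc +0.380/-0.380 → slack +1.082/-0.931; half-tol=0.380, Σhalf²=0.268314
  +F: nom +46.500 → Σnom=88.500; wc +0.270/-0.270 → slack +1.352/-1.201; half-tol=0.270, Σhalf²=0.341214
  -G: nom -14.000 → Σnom=74.500; wc +0.441/-0.441 → slack +1.793/-1.642; half-tol=0.441, Σhalf²=0.535695
Nominal = 74.500. Worst-case = [74.500 - 1.642, 74.500 + 1.793] = [72.858, 76.293]. RSS = √0.535695 = 0.732.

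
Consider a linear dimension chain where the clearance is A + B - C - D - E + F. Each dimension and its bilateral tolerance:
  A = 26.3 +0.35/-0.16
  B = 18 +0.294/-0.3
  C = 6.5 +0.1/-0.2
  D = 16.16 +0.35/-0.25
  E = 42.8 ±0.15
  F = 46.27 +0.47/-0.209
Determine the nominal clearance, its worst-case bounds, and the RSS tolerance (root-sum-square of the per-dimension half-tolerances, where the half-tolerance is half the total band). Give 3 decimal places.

nominal=25.110 wc=[23.841,26.824] rss=0.635

Stack each dimension's contribution:
  +A: nom +26.300 → Σnom=26.300; wc +0.350/-0.160 → slack +0.350/-0.160; half-tol=0.255, Σhalf²=0.065025
  +B: nom +18.000 → Σnom=44.300; wc +0.294/-0.300 → slack +0.644/-0.460; half-tol=0.297, Σhalf²=0.153234
  -C: nom -6.500 → Σnom=37.800; wc +0.200/-0.100 → slack +0.844/-0.560; half-tol=0.150, Σhalf²=0.175734
  -D: nom -16.160 → Σnom=21.640; wc +0.250/-0.350 → slack +1.094/-0.910; half-tol=0.300, Σhalf²=0.265734
  -E: nom -42.800 → Σnom=-21.160; wc +0.150/-0.150 → slack +1.244/-1.060; half-tol=0.150, Σhalf²=0.288234
  +F: nom +46.270 → Σnom=25.110; wc +0.470/-0.209 → slack +1.714/-1.269; half-tol=0.339, Σhalf²=0.403494
Nominal = 25.110. Worst-case = [25.110 - 1.269, 25.110 + 1.714] = [23.841, 26.824]. RSS = √0.403494 = 0.635.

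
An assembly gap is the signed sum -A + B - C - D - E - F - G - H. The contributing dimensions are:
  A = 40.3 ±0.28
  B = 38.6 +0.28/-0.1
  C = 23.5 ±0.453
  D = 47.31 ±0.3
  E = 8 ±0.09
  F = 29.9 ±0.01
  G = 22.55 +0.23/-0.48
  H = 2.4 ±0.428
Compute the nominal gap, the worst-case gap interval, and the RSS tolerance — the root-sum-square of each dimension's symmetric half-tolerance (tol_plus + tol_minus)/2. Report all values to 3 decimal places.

nominal=-135.360 wc=[-137.251,-133.039] rss=0.853

Stack each dimension's contribution:
  -A: nom -40.300 → Σnom=-40.300; wc +0.280/-0.280 → slack +0.280/-0.280; half-tol=0.280, Σhalf²=0.078400
  +B: nom +38.600 → Σnom=-1.700; wc +0.280/-0.100 → slack +0.560/-0.380; half-tol=0.190, Σhalf²=0.114500
  -C: nom -23.500 → Σnom=-25.200; wc +0.453/-0.453 → slack +1.013/-0.833; half-tol=0.453, Σhalf²=0.319709
  -D: nom -47.310 → Σnom=-72.510; wc +0.300/-0.300 → slack +1.313/-1.133; half-tol=0.300, Σhalf²=0.409709
  -E: nom -8.000 → Σnom=-80.510; wc +0.090/-0.090 → slack +1.403/-1.223; half-tol=0.090, Σhalf²=0.417809
  -F: nom -29.900 → Σnom=-110.410; wc +0.010/-0.010 → slack +1.413/-1.233; half-tol=0.010, Σhalf²=0.417909
  -G: nom -22.550 → Σnom=-132.960; wc +0.480/-0.230 → slack +1.893/-1.463; half-tol=0.355, Σhalf²=0.543934
  -H: nom -2.400 → Σnom=-135.360; wc +0.428/-0.428 → slack +2.321/-1.891; half-tol=0.428, Σhalf²=0.727118
Nominal = -135.360. Worst-case = [-135.360 - 1.891, -135.360 + 2.321] = [-137.251, -133.039]. RSS = √0.727118 = 0.853.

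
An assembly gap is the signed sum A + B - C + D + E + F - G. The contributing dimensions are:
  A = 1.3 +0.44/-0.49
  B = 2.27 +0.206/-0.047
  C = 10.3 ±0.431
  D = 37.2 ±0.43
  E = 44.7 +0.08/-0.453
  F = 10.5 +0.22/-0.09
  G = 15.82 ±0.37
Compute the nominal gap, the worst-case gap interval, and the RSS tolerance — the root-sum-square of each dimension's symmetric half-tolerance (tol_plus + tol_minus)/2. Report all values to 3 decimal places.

nominal=69.850 wc=[67.539,72.027] rss=0.914

Stack each dimension's contribution:
  +A: nom +1.300 → Σnom=1.300; wc +0.440/-0.490 → slack +0.440/-0.490; half-tol=0.465, Σhalf²=0.216225
  +B: nom +2.270 → Σnom=3.570; wc +0.206/-0.047 → slack +0.646/-0.537; half-tol=0.127, Σhalf²=0.232227
  -C: nom -10.300 → Σnom=-6.730; wc +0.431/-0.431 → slack +1.077/-0.968; half-tol=0.431, Σhalf²=0.417988
  +D: nom +37.200 → Σnom=30.470; wc +0.430/-0.430 → slack +1.507/-1.398; half-tol=0.430, Σhalf²=0.602888
  +E: nom +44.700 → Σnom=75.170; wc +0.080/-0.453 → slack +1.587/-1.851; half-tol=0.267, Σhalf²=0.673910
  +F: nom +10.500 → Σnom=85.670; wc +0.220/-0.090 → slack +1.807/-1.941; half-tol=0.155, Σhalf²=0.697935
  -G: nom -15.820 → Σnom=69.850; wc +0.370/-0.370 → slack +2.177/-2.311; half-tol=0.370, Σhalf²=0.834835
Nominal = 69.850. Worst-case = [69.850 - 2.311, 69.850 + 2.177] = [67.539, 72.027]. RSS = √0.834835 = 0.914.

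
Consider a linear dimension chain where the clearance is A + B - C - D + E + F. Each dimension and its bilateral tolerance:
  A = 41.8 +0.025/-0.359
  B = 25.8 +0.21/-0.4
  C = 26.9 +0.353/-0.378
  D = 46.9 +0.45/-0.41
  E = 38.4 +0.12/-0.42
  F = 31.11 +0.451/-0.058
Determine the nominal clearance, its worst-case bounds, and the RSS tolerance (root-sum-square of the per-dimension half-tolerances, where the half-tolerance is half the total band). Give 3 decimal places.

Stack each dimension's contribution:
  +A: nom +41.800 → Σnom=41.800; wc +0.025/-0.359 → slack +0.025/-0.359; half-tol=0.192, Σhalf²=0.036864
  +B: nom +25.800 → Σnom=67.600; wc +0.210/-0.400 → slack +0.235/-0.759; half-tol=0.305, Σhalf²=0.129889
  -C: nom -26.900 → Σnom=40.700; wc +0.378/-0.353 → slack +0.613/-1.112; half-tol=0.365, Σhalf²=0.263479
  -D: nom -46.900 → Σnom=-6.200; wc +0.410/-0.450 → slack +1.023/-1.562; half-tol=0.430, Σhalf²=0.448379
  +E: nom +38.400 → Σnom=32.200; wc +0.120/-0.420 → slack +1.143/-1.982; half-tol=0.270, Σhalf²=0.521279
  +F: nom +31.110 → Σnom=63.310; wc +0.451/-0.058 → slack +1.594/-2.040; half-tol=0.255, Σhalf²=0.586050
Nominal = 63.310. Worst-case = [63.310 - 2.040, 63.310 + 1.594] = [61.270, 64.904]. RSS = √0.586050 = 0.766.

nominal=63.310 wc=[61.270,64.904] rss=0.766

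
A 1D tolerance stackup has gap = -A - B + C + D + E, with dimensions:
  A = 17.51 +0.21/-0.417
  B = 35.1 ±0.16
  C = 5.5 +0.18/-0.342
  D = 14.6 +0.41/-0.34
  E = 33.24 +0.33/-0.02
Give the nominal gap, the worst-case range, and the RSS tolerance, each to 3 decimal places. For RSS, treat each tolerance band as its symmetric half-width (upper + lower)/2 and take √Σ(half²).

Stack each dimension's contribution:
  -A: nom -17.510 → Σnom=-17.510; wc +0.417/-0.210 → slack +0.417/-0.210; half-tol=0.314, Σhalf²=0.098282
  -B: nom -35.100 → Σnom=-52.610; wc +0.160/-0.160 → slack +0.577/-0.370; half-tol=0.160, Σhalf²=0.123882
  +C: nom +5.500 → Σnom=-47.110; wc +0.180/-0.342 → slack +0.757/-0.712; half-tol=0.261, Σhalf²=0.192003
  +D: nom +14.600 → Σnom=-32.510; wc +0.410/-0.340 → slack +1.167/-1.052; half-tol=0.375, Σhalf²=0.332628
  +E: nom +33.240 → Σnom=0.730; wc +0.330/-0.020 → slack +1.497/-1.072; half-tol=0.175, Σhalf²=0.363253
Nominal = 0.730. Worst-case = [0.730 - 1.072, 0.730 + 1.497] = [-0.342, 2.227]. RSS = √0.363253 = 0.603.

nominal=0.730 wc=[-0.342,2.227] rss=0.603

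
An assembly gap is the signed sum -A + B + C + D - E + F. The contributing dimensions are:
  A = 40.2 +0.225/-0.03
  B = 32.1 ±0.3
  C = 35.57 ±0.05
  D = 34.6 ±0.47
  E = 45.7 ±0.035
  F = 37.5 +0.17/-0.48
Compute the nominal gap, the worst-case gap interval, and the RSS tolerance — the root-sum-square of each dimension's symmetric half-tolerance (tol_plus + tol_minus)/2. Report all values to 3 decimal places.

Stack each dimension's contribution:
  -A: nom -40.200 → Σnom=-40.200; wc +0.030/-0.225 → slack +0.030/-0.225; half-tol=0.128, Σhalf²=0.016256
  +B: nom +32.100 → Σnom=-8.100; wc +0.300/-0.300 → slack +0.330/-0.525; half-tol=0.300, Σhalf²=0.106256
  +C: nom +35.570 → Σnom=27.470; wc +0.050/-0.050 → slack +0.380/-0.575; half-tol=0.050, Σhalf²=0.108756
  +D: nom +34.600 → Σnom=62.070; wc +0.470/-0.470 → slack +0.850/-1.045; half-tol=0.470, Σhalf²=0.329656
  -E: nom -45.700 → Σnom=16.370; wc +0.035/-0.035 → slack +0.885/-1.080; half-tol=0.035, Σhalf²=0.330881
  +F: nom +37.500 → Σnom=53.870; wc +0.170/-0.480 → slack +1.055/-1.560; half-tol=0.325, Σhalf²=0.436506
Nominal = 53.870. Worst-case = [53.870 - 1.560, 53.870 + 1.055] = [52.310, 54.925]. RSS = √0.436506 = 0.661.

nominal=53.870 wc=[52.310,54.925] rss=0.661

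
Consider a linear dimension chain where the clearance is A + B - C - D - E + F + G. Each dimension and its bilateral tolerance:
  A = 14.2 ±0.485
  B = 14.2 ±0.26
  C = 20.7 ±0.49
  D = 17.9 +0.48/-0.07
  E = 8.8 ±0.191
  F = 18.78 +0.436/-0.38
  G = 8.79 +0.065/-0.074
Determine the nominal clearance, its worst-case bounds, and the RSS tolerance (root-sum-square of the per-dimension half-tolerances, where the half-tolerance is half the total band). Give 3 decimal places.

Stack each dimension's contribution:
  +A: nom +14.200 → Σnom=14.200; wc +0.485/-0.485 → slack +0.485/-0.485; half-tol=0.485, Σhalf²=0.235225
  +B: nom +14.200 → Σnom=28.400; wc +0.260/-0.260 → slack +0.745/-0.745; half-tol=0.260, Σhalf²=0.302825
  -C: nom -20.700 → Σnom=7.700; wc +0.490/-0.490 → slack +1.235/-1.235; half-tol=0.490, Σhalf²=0.542925
  -D: nom -17.900 → Σnom=-10.200; wc +0.070/-0.480 → slack +1.305/-1.715; half-tol=0.275, Σhalf²=0.618550
  -E: nom -8.800 → Σnom=-19.000; wc +0.191/-0.191 → slack +1.496/-1.906; half-tol=0.191, Σhalf²=0.655031
  +F: nom +18.780 → Σnom=-0.220; wc +0.436/-0.380 → slack +1.932/-2.286; half-tol=0.408, Σhalf²=0.821495
  +G: nom +8.790 → Σnom=8.570; wc +0.065/-0.074 → slack +1.997/-2.360; half-tol=0.070, Σhalf²=0.826325
Nominal = 8.570. Worst-case = [8.570 - 2.360, 8.570 + 1.997] = [6.210, 10.567]. RSS = √0.826325 = 0.909.

nominal=8.570 wc=[6.210,10.567] rss=0.909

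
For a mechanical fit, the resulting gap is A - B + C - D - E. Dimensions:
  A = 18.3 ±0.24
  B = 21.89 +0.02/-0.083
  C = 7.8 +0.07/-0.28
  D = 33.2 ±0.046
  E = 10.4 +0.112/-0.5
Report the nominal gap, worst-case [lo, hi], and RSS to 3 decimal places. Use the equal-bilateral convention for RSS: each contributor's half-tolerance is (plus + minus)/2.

nominal=-39.390 wc=[-40.088,-38.451] rss=0.432

Stack each dimension's contribution:
  +A: nom +18.300 → Σnom=18.300; wc +0.240/-0.240 → slack +0.240/-0.240; half-tol=0.240, Σhalf²=0.057600
  -B: nom -21.890 → Σnom=-3.590; wc +0.083/-0.020 → slack +0.323/-0.260; half-tol=0.052, Σhalf²=0.060252
  +C: nom +7.800 → Σnom=4.210; wc +0.070/-0.280 → slack +0.393/-0.540; half-tol=0.175, Σhalf²=0.090877
  -D: nom -33.200 → Σnom=-28.990; wc +0.046/-0.046 → slack +0.439/-0.586; half-tol=0.046, Σhalf²=0.092993
  -E: nom -10.400 → Σnom=-39.390; wc +0.500/-0.112 → slack +0.939/-0.698; half-tol=0.306, Σhalf²=0.186629
Nominal = -39.390. Worst-case = [-39.390 - 0.698, -39.390 + 0.939] = [-40.088, -38.451]. RSS = √0.186629 = 0.432.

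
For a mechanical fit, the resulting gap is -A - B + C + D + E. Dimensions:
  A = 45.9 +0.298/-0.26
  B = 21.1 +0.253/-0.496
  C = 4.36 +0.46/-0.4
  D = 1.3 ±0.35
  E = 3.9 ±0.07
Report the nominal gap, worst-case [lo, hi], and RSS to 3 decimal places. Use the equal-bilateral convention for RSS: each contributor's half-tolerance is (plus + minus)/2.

Stack each dimension's contribution:
  -A: nom -45.900 → Σnom=-45.900; wc +0.260/-0.298 → slack +0.260/-0.298; half-tol=0.279, Σhalf²=0.077841
  -B: nom -21.100 → Σnom=-67.000; wc +0.496/-0.253 → slack +0.756/-0.551; half-tol=0.374, Σhalf²=0.218091
  +C: nom +4.360 → Σnom=-62.640; wc +0.460/-0.400 → slack +1.216/-0.951; half-tol=0.430, Σhalf²=0.402991
  +D: nom +1.300 → Σnom=-61.340; wc +0.350/-0.350 → slack +1.566/-1.301; half-tol=0.350, Σhalf²=0.525491
  +E: nom +3.900 → Σnom=-57.440; wc +0.070/-0.070 → slack +1.636/-1.371; half-tol=0.070, Σhalf²=0.530391
Nominal = -57.440. Worst-case = [-57.440 - 1.371, -57.440 + 1.636] = [-58.811, -55.804]. RSS = √0.530391 = 0.728.

nominal=-57.440 wc=[-58.811,-55.804] rss=0.728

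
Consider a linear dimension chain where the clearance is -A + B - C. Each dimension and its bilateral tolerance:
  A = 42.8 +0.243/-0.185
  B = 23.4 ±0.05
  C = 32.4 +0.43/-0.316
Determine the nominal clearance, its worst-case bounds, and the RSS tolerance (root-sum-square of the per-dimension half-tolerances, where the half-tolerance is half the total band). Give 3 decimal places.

Stack each dimension's contribution:
  -A: nom -42.800 → Σnom=-42.800; wc +0.185/-0.243 → slack +0.185/-0.243; half-tol=0.214, Σhalf²=0.045796
  +B: nom +23.400 → Σnom=-19.400; wc +0.050/-0.050 → slack +0.235/-0.293; half-tol=0.050, Σhalf²=0.048296
  -C: nom -32.400 → Σnom=-51.800; wc +0.316/-0.430 → slack +0.551/-0.723; half-tol=0.373, Σhalf²=0.187425
Nominal = -51.800. Worst-case = [-51.800 - 0.723, -51.800 + 0.551] = [-52.523, -51.249]. RSS = √0.187425 = 0.433.

nominal=-51.800 wc=[-52.523,-51.249] rss=0.433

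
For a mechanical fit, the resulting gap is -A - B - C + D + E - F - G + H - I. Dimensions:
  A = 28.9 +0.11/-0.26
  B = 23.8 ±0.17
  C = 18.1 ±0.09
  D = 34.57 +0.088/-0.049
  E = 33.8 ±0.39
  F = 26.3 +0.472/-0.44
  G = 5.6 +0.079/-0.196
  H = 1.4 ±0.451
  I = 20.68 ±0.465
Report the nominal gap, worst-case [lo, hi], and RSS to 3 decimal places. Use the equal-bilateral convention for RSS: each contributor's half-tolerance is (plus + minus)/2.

Stack each dimension's contribution:
  -A: nom -28.900 → Σnom=-28.900; wc +0.260/-0.110 → slack +0.260/-0.110; half-tol=0.185, Σhalf²=0.034225
  -B: nom -23.800 → Σnom=-52.700; wc +0.170/-0.170 → slack +0.430/-0.280; half-tol=0.170, Σhalf²=0.063125
  -C: nom -18.100 → Σnom=-70.800; wc +0.090/-0.090 → slack +0.520/-0.370; half-tol=0.090, Σhalf²=0.071225
  +D: nom +34.570 → Σnom=-36.230; wc +0.088/-0.049 → slack +0.608/-0.419; half-tol=0.069, Σhalf²=0.075917
  +E: nom +33.800 → Σnom=-2.430; wc +0.390/-0.390 → slack +0.998/-0.809; half-tol=0.390, Σhalf²=0.228017
  -F: nom -26.300 → Σnom=-28.730; wc +0.440/-0.472 → slack +1.438/-1.281; half-tol=0.456, Σhalf²=0.435953
  -G: nom -5.600 → Σnom=-34.330; wc +0.196/-0.079 → slack +1.634/-1.360; half-tol=0.138, Σhalf²=0.454859
  +H: nom +1.400 → Σnom=-32.930; wc +0.451/-0.451 → slack +2.085/-1.811; half-tol=0.451, Σhalf²=0.658260
  -I: nom -20.680 → Σnom=-53.610; wc +0.465/-0.465 → slack +2.550/-2.276; half-tol=0.465, Σhalf²=0.874485
Nominal = -53.610. Worst-case = [-53.610 - 2.276, -53.610 + 2.550] = [-55.886, -51.060]. RSS = √0.874485 = 0.935.

nominal=-53.610 wc=[-55.886,-51.060] rss=0.935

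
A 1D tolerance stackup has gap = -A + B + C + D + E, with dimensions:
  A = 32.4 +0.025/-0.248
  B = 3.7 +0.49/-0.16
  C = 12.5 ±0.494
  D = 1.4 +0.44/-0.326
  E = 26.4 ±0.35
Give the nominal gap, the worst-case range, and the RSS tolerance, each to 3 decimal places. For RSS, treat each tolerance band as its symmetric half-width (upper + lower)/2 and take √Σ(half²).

nominal=11.600 wc=[10.245,13.622] rss=0.798

Stack each dimension's contribution:
  -A: nom -32.400 → Σnom=-32.400; wc +0.248/-0.025 → slack +0.248/-0.025; half-tol=0.137, Σhalf²=0.018632
  +B: nom +3.700 → Σnom=-28.700; wc +0.490/-0.160 → slack +0.738/-0.185; half-tol=0.325, Σhalf²=0.124257
  +C: nom +12.500 → Σnom=-16.200; wc +0.494/-0.494 → slack +1.232/-0.679; half-tol=0.494, Σhalf²=0.368293
  +D: nom +1.400 → Σnom=-14.800; wc +0.440/-0.326 → slack +1.672/-1.005; half-tol=0.383, Σhalf²=0.514982
  +E: nom +26.400 → Σnom=11.600; wc +0.350/-0.350 → slack +2.022/-1.355; half-tol=0.350, Σhalf²=0.637482
Nominal = 11.600. Worst-case = [11.600 - 1.355, 11.600 + 2.022] = [10.245, 13.622]. RSS = √0.637482 = 0.798.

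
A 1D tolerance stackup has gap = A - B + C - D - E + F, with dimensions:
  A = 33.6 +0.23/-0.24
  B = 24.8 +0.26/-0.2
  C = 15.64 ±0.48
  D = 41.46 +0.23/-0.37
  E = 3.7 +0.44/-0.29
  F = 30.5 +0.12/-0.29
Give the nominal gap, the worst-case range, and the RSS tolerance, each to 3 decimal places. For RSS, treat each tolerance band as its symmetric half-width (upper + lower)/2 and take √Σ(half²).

nominal=9.780 wc=[7.840,11.470] rss=0.777

Stack each dimension's contribution:
  +A: nom +33.600 → Σnom=33.600; wc +0.230/-0.240 → slack +0.230/-0.240; half-tol=0.235, Σhalf²=0.055225
  -B: nom -24.800 → Σnom=8.800; wc +0.200/-0.260 → slack +0.430/-0.500; half-tol=0.230, Σhalf²=0.108125
  +C: nom +15.640 → Σnom=24.440; wc +0.480/-0.480 → slack +0.910/-0.980; half-tol=0.480, Σhalf²=0.338525
  -D: nom -41.460 → Σnom=-17.020; wc +0.370/-0.230 → slack +1.280/-1.210; half-tol=0.300, Σhalf²=0.428525
  -E: nom -3.700 → Σnom=-20.720; wc +0.290/-0.440 → slack +1.570/-1.650; half-tol=0.365, Σhalf²=0.561750
  +F: nom +30.500 → Σnom=9.780; wc +0.120/-0.290 → slack +1.690/-1.940; half-tol=0.205, Σhalf²=0.603775
Nominal = 9.780. Worst-case = [9.780 - 1.940, 9.780 + 1.690] = [7.840, 11.470]. RSS = √0.603775 = 0.777.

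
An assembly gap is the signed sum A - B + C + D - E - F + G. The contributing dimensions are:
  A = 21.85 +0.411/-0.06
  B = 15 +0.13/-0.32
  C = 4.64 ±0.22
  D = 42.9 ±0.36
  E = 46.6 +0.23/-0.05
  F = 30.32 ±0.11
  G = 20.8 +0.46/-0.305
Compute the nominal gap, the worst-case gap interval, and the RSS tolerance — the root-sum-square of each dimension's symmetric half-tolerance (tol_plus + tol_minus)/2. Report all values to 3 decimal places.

Stack each dimension's contribution:
  +A: nom +21.850 → Σnom=21.850; wc +0.411/-0.060 → slack +0.411/-0.060; half-tol=0.235, Σhalf²=0.055460
  -B: nom -15.000 → Σnom=6.850; wc +0.320/-0.130 → slack +0.731/-0.190; half-tol=0.225, Σhalf²=0.106085
  +C: nom +4.640 → Σnom=11.490; wc +0.220/-0.220 → slack +0.951/-0.410; half-tol=0.220, Σhalf²=0.154485
  +D: nom +42.900 → Σnom=54.390; wc +0.360/-0.360 → slack +1.311/-0.770; half-tol=0.360, Σhalf²=0.284085
  -E: nom -46.600 → Σnom=7.790; wc +0.050/-0.230 → slack +1.361/-1.000; half-tol=0.140, Σhalf²=0.303685
  -F: nom -30.320 → Σnom=-22.530; wc +0.110/-0.110 → slack +1.471/-1.110; half-tol=0.110, Σhalf²=0.315785
  +G: nom +20.800 → Σnom=-1.730; wc +0.460/-0.305 → slack +1.931/-1.415; half-tol=0.383, Σhalf²=0.462091
Nominal = -1.730. Worst-case = [-1.730 - 1.415, -1.730 + 1.931] = [-3.145, 0.201]. RSS = √0.462091 = 0.680.

nominal=-1.730 wc=[-3.145,0.201] rss=0.680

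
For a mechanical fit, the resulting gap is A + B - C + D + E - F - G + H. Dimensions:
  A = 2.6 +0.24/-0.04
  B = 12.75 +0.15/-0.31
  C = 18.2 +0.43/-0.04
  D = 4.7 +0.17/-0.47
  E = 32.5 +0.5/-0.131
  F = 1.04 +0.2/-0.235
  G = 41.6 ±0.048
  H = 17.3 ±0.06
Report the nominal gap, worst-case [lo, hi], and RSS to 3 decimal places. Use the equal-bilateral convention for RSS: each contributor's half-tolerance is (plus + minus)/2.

Stack each dimension's contribution:
  +A: nom +2.600 → Σnom=2.600; wc +0.240/-0.040 → slack +0.240/-0.040; half-tol=0.140, Σhalf²=0.019600
  +B: nom +12.750 → Σnom=15.350; wc +0.150/-0.310 → slack +0.390/-0.350; half-tol=0.230, Σhalf²=0.072500
  -C: nom -18.200 → Σnom=-2.850; wc +0.040/-0.430 → slack +0.430/-0.780; half-tol=0.235, Σhalf²=0.127725
  +D: nom +4.700 → Σnom=1.850; wc +0.170/-0.470 → slack +0.600/-1.250; half-tol=0.320, Σhalf²=0.230125
  +E: nom +32.500 → Σnom=34.350; wc +0.500/-0.131 → slack +1.100/-1.381; half-tol=0.316, Σhalf²=0.329665
  -F: nom -1.040 → Σnom=33.310; wc +0.235/-0.200 → slack +1.335/-1.581; half-tol=0.217, Σhalf²=0.376971
  -G: nom -41.600 → Σnom=-8.290; wc +0.048/-0.048 → slack +1.383/-1.629; half-tol=0.048, Σhalf²=0.379275
  +H: nom +17.300 → Σnom=9.010; wc +0.060/-0.060 → slack +1.443/-1.689; half-tol=0.060, Σhalf²=0.382875
Nominal = 9.010. Worst-case = [9.010 - 1.689, 9.010 + 1.443] = [7.321, 10.453]. RSS = √0.382875 = 0.619.

nominal=9.010 wc=[7.321,10.453] rss=0.619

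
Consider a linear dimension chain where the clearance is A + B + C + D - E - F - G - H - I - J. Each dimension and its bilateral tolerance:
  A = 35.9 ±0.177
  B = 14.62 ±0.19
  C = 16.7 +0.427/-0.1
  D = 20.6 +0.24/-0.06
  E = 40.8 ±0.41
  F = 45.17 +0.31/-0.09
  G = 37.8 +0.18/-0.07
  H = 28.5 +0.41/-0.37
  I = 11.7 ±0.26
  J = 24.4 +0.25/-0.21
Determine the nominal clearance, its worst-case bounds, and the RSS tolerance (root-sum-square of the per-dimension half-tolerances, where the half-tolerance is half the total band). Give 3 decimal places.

Stack each dimension's contribution:
  +A: nom +35.900 → Σnom=35.900; wc +0.177/-0.177 → slack +0.177/-0.177; half-tol=0.177, Σhalf²=0.031329
  +B: nom +14.620 → Σnom=50.520; wc +0.190/-0.190 → slack +0.367/-0.367; half-tol=0.190, Σhalf²=0.067429
  +C: nom +16.700 → Σnom=67.220; wc +0.427/-0.100 → slack +0.794/-0.467; half-tol=0.264, Σhalf²=0.136861
  +D: nom +20.600 → Σnom=87.820; wc +0.240/-0.060 → slack +1.034/-0.527; half-tol=0.150, Σhalf²=0.159361
  -E: nom -40.800 → Σnom=47.020; wc +0.410/-0.410 → slack +1.444/-0.937; half-tol=0.410, Σhalf²=0.327461
  -F: nom -45.170 → Σnom=1.850; wc +0.090/-0.310 → slack +1.534/-1.247; half-tol=0.200, Σhalf²=0.367461
  -G: nom -37.800 → Σnom=-35.950; wc +0.070/-0.180 → slack +1.604/-1.427; half-tol=0.125, Σhalf²=0.383086
  -H: nom -28.500 → Σnom=-64.450; wc +0.370/-0.410 → slack +1.974/-1.837; half-tol=0.390, Σhalf²=0.535186
  -I: nom -11.700 → Σnom=-76.150; wc +0.260/-0.260 → slack +2.234/-2.097; half-tol=0.260, Σhalf²=0.602786
  -J: nom -24.400 → Σnom=-100.550; wc +0.210/-0.250 → slack +2.444/-2.347; half-tol=0.230, Σhalf²=0.655686
Nominal = -100.550. Worst-case = [-100.550 - 2.347, -100.550 + 2.444] = [-102.897, -98.106]. RSS = √0.655686 = 0.810.

nominal=-100.550 wc=[-102.897,-98.106] rss=0.810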